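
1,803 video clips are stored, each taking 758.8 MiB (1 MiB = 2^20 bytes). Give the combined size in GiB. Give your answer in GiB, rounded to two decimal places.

1,336.05 GiB

Total = 1,803 × 758.8 MiB = 1368116.4 MiB
= 1368116.4 × 1,048,576 bytes = 1,434,574,022,246.4 bytes
1 GiB = 1,073,741,824 bytes
1,434,574,022,246.4 / 1,073,741,824 = 1,336.05 GiB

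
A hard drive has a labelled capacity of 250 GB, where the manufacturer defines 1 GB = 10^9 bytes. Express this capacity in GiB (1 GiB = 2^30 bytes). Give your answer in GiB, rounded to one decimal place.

250 GB = 250 × 10^9 bytes = 250,000,000,000 bytes
1 GiB = 1,073,741,824 bytes
250,000,000,000 / 1,073,741,824 = 232.8 GiB

232.8 GiB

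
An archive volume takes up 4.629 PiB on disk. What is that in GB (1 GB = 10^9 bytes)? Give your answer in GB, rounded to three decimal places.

5,211,790.669 GB

4.629 PiB = 4.629 × 2^50 bytes = 5,211,790,668,774,506.496 bytes
1 GB = 10^9 bytes = 1,000,000,000 bytes
5,211,790,668,774,506.496 / 1,000,000,000 = 5,211,790.669 GB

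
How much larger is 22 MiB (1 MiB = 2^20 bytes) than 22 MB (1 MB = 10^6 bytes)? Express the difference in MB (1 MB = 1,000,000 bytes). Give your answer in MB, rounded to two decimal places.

1.07 MB

22 MiB = 22 × 1,048,576 = 23,068,672 bytes
22 MB = 22 × 1,000,000 = 22,000,000 bytes
difference = 1,068,672 bytes
1,068,672 / 1,000,000 = 1.07 MB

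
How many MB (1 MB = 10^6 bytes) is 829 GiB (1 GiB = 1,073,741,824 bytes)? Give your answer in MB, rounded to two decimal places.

829 GiB = 829 × 2^30 bytes = 890,131,972,096 bytes
1 MB = 1,000,000 bytes
890,131,972,096 / 1,000,000 = 890,131.97 MB

890,131.97 MB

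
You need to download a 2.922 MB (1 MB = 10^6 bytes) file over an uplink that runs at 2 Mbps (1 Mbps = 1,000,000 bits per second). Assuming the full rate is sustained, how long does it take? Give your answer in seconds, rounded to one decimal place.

2.922 MB = 2,922,000 bytes = 23,376,000 bits
2 Mbps = 2,000,000 bits/s
time = 23,376,000 / 2,000,000 = 11.7 s

11.7 seconds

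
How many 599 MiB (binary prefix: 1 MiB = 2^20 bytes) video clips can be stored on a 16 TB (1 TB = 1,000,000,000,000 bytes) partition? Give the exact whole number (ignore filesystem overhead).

Capacity: 16 TB = 16,000,000,000,000 bytes
Per item: 599 MiB = 628,097,024 bytes
⌊16,000,000,000,000 / 628,097,024⌋ = 25,473

25,473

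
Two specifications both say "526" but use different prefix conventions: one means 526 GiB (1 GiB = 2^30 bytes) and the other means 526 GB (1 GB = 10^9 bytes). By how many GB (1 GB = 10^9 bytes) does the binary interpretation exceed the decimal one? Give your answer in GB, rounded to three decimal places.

526 GiB = 526 × 1,073,741,824 = 564,788,199,424 bytes
526 GB = 526 × 1,000,000,000 = 526,000,000,000 bytes
difference = 38,788,199,424 bytes
38,788,199,424 / 1,000,000,000 = 38.788 GB

38.788 GB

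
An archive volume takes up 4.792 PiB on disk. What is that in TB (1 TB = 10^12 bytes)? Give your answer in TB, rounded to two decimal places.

5,395.31 TB

4.792 PiB = 4.792 × 2^50 bytes = 5,395,312,353,589,854.208 bytes
1 TB = 10^12 bytes = 1,000,000,000,000 bytes
5,395,312,353,589,854.208 / 1,000,000,000,000 = 5,395.31 TB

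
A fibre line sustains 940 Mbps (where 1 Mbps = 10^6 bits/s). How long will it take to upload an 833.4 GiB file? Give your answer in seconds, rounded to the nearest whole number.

7,616 seconds

833.4 GiB = 894,856,436,121.6 bytes = 7,158,851,488,972.8 bits
940 Mbps = 940,000,000 bits/s
time = 7,158,851,488,972.8 / 940,000,000 = 7,616 s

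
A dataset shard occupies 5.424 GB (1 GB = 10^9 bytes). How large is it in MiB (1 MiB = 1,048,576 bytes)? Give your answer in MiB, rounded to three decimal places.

5,172.729 MiB

5.424 GB × 1,000,000,000 bytes/GB = 5,424,000,000 bytes
1 MiB = 2^20 bytes = 1,048,576 bytes
5,424,000,000 / 1,048,576 = 5,172.729 MiB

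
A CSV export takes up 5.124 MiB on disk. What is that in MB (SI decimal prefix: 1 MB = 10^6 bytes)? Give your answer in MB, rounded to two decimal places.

5.124 MiB × 1,048,576 bytes/MiB = 5,372,903.424 bytes
1 MB = 10^6 bytes = 1,000,000 bytes
5,372,903.424 / 1,000,000 = 5.37 MB

5.37 MB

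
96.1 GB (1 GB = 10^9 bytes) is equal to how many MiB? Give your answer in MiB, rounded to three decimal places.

96.1 GB × 1,000,000,000 bytes/GB = 96,100,000,000 bytes
1 MiB = 2^20 bytes = 1,048,576 bytes
96,100,000,000 / 1,048,576 = 91,648.102 MiB

91,648.102 MiB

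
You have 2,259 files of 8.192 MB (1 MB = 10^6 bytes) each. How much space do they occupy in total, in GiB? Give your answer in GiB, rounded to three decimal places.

17.235 GiB

Total = 2,259 × 8.192 MB = 18505.728 MB
= 18505.728 × 1,000,000 bytes = 18,505,728,000 bytes
1 GiB = 1,073,741,824 bytes
18,505,728,000 / 1,073,741,824 = 17.235 GiB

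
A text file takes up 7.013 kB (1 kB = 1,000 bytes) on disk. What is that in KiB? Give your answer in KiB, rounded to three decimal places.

6.849 KiB

7.013 kB = 7.013 × 10^3 bytes = 7,013 bytes
1 KiB = 1,024 bytes
7,013 / 1,024 = 6.849 KiB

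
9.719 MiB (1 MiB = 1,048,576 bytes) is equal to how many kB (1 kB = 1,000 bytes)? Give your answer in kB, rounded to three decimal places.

10,191.110 kB

9.719 MiB × 1,048,576 bytes/MiB = 10,191,110.144 bytes
1 kB = 1,000 bytes
10,191,110.144 / 1,000 = 10,191.110 kB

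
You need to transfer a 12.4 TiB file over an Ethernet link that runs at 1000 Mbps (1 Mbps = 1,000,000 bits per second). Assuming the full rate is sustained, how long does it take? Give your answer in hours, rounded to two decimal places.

30.30 hours

12.4 TiB = 13,633,944,184,422.4 bytes = 109,071,553,475,379.2 bits
1000 Mbps = 1,000,000,000 bits/s
time = 109,071,553,475,379.2 / 1,000,000,000 = 109,071.5535 s
109,071.5535 s / 3600 = 30.30 hours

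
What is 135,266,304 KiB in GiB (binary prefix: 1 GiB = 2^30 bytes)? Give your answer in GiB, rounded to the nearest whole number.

135,266,304 KiB = 135,266,304 × 2^10 bytes = 138,512,695,296 bytes
1 GiB = 1,073,741,824 bytes
138,512,695,296 / 1,073,741,824 = 129 GiB

129 GiB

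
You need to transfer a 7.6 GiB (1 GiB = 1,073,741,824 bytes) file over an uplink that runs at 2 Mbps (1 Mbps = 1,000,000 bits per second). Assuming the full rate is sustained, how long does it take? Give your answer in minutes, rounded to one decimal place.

544.0 minutes

7.6 GiB = 8,160,437,862.4 bytes = 65,283,502,899.2 bits
2 Mbps = 2,000,000 bits/s
time = 65,283,502,899.2 / 2,000,000 = 32,641.75 s
32,641.75 s / 60 = 544.0 minutes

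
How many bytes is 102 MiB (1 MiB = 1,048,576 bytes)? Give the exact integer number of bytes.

102 × 1,048,576 = 106,954,752 bytes  (1 MiB = 2^20 bytes)

106,954,752 bytes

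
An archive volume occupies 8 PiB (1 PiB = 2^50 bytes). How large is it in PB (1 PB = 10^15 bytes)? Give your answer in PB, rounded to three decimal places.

9.007 PB

8 PiB × 1,125,899,906,842,624 bytes/PiB = 9,007,199,254,740,992 bytes
1 PB = 10^15 bytes = 1,000,000,000,000,000 bytes
9,007,199,254,740,992 / 1,000,000,000,000,000 = 9.007 PB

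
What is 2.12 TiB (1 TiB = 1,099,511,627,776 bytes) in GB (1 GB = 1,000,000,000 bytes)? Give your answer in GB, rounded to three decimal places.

2.12 TiB = 2.12 × 2^40 bytes = 2,330,964,650,885.12 bytes
1 GB = 10^9 bytes = 1,000,000,000 bytes
2,330,964,650,885.12 / 1,000,000,000 = 2,330.965 GB

2,330.965 GB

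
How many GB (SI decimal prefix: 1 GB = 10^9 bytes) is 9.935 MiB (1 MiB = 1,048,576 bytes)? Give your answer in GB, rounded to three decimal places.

9.935 MiB × 1,048,576 bytes/MiB = 10,417,602.56 bytes
1 GB = 1,000,000,000 bytes
10,417,602.56 / 1,000,000,000 = 0.010 GB

0.010 GB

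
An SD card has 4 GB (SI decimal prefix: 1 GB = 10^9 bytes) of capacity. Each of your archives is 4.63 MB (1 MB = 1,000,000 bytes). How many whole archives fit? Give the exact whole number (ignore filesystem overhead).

863

Capacity: 4 GB = 4,000,000,000 bytes
Per item: 4.63 MB = 4,630,000 bytes
⌊4,000,000,000 / 4,630,000⌋ = 863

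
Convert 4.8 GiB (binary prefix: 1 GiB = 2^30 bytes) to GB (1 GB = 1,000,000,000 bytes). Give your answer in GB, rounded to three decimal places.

4.8 GiB = 4.8 × 2^30 bytes = 5,153,960,755.2 bytes
1 GB = 1,000,000,000 bytes
5,153,960,755.2 / 1,000,000,000 = 5.154 GB

5.154 GB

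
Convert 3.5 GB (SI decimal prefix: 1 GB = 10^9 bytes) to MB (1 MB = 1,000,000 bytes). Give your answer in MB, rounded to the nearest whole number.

3,500 MB

3.5 GB = 3.5 × 10^9 bytes = 3,500,000,000 bytes
1 MB = 1,000,000 bytes
3,500,000,000 / 1,000,000 = 3,500 MB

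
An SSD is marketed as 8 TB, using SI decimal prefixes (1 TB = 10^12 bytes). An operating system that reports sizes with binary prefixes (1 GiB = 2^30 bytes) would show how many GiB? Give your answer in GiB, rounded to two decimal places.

7,450.58 GiB

8 TB = 8 × 10^12 bytes = 8,000,000,000,000 bytes
1 GiB = 2^30 bytes = 1,073,741,824 bytes
8,000,000,000,000 / 1,073,741,824 = 7,450.58 GiB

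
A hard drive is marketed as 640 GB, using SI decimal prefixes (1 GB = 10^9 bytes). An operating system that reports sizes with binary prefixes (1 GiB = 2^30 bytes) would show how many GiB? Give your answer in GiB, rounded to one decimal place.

640 GB = 640 × 10^9 bytes = 640,000,000,000 bytes
1 GiB = 2^30 bytes = 1,073,741,824 bytes
640,000,000,000 / 1,073,741,824 = 596.0 GiB

596.0 GiB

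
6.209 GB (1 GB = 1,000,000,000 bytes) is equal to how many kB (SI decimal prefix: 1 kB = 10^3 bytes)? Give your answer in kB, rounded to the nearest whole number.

6.209 GB = 6.209 × 10^9 bytes = 6,209,000,000 bytes
1 kB = 1,000 bytes
6,209,000,000 / 1,000 = 6,209,000 kB

6,209,000 kB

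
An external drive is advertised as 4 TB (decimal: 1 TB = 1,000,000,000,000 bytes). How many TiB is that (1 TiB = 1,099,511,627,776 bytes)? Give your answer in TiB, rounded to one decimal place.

3.6 TiB

4 TB × 1,000,000,000,000 bytes/TB = 4,000,000,000,000 bytes
1 TiB = 2^40 bytes = 1,099,511,627,776 bytes
4,000,000,000,000 / 1,099,511,627,776 = 3.6 TiB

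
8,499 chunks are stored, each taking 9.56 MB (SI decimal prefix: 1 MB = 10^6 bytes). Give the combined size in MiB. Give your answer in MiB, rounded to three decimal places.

Total = 8,499 × 9.56 MB = 81250.44 MB
= 81250.44 × 1,000,000 bytes = 81,250,440,000 bytes
1 MiB = 1,048,576 bytes
81,250,440,000 / 1,048,576 = 77,486.458 MiB

77,486.458 MiB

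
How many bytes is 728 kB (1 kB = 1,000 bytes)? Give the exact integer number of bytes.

728 × 1,000 = 728,000 bytes  (1 kB = 10^3 bytes)

728,000 bytes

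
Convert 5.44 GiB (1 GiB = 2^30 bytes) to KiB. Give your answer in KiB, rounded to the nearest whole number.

5,704,253 KiB

5.44 GiB = 5.44 × 2^30 bytes = 5,841,155,522.56 bytes
1 KiB = 1,024 bytes
5,841,155,522.56 / 1,024 = 5,704,253 KiB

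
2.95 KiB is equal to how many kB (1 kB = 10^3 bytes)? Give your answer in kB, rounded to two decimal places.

3.02 kB

2.95 KiB × 1,024 bytes/KiB = 3,020.8 bytes
1 kB = 1,000 bytes
3,020.8 / 1,000 = 3.02 kB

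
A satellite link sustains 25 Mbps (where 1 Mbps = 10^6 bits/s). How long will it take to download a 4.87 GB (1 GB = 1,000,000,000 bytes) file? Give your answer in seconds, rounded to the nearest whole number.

4.87 GB = 4,870,000,000 bytes = 38,960,000,000 bits
25 Mbps = 25,000,000 bits/s
time = 38,960,000,000 / 25,000,000 = 1,558 s

1,558 seconds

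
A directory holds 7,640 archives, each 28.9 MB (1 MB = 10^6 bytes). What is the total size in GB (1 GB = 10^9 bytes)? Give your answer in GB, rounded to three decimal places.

Total = 7,640 × 28.9 MB = 220,796 MB
= 220,796 × 1,000,000 bytes = 220,796,000,000 bytes
1 GB = 1,000,000,000 bytes
220,796,000,000 / 1,000,000,000 = 220.796 GB

220.796 GB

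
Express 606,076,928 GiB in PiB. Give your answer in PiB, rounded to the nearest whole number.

578 PiB

606,076,928 GiB = 606,076,928 × 2^30 bytes = 650,770,146,155,036,672 bytes
1 PiB = 1,125,899,906,842,624 bytes
650,770,146,155,036,672 / 1,125,899,906,842,624 = 578 PiB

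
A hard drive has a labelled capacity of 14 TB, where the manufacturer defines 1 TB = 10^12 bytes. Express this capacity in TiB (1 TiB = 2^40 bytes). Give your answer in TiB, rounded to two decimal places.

14 TB = 14 × 10^12 bytes = 14,000,000,000,000 bytes
1 TiB = 2^40 bytes = 1,099,511,627,776 bytes
14,000,000,000,000 / 1,099,511,627,776 = 12.73 TiB

12.73 TiB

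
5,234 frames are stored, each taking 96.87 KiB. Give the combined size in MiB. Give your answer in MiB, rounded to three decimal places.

495.134 MiB

Total = 5,234 × 96.87 KiB = 507017.58 KiB
= 507017.58 × 1,024 bytes = 519,186,001.92 bytes
1 MiB = 1,048,576 bytes
519,186,001.92 / 1,048,576 = 495.134 MiB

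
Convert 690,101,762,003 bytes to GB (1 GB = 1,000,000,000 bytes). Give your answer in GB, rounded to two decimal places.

690,101,762,003 bytes given.
1 GB = 1,000,000,000 bytes
690,101,762,003 / 1,000,000,000 = 690.10 GB

690.10 GB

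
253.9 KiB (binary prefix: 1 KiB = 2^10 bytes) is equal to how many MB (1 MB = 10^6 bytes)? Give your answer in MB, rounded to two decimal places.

0.26 MB

253.9 KiB = 253.9 × 2^10 bytes = 259,993.6 bytes
1 MB = 10^6 bytes = 1,000,000 bytes
259,993.6 / 1,000,000 = 0.26 MB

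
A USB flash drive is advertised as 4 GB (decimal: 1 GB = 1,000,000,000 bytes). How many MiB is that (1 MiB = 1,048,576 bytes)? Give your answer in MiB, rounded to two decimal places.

4 GB = 4 × 10^9 bytes = 4,000,000,000 bytes
1 MiB = 1,048,576 bytes
4,000,000,000 / 1,048,576 = 3,814.70 MiB

3,814.70 MiB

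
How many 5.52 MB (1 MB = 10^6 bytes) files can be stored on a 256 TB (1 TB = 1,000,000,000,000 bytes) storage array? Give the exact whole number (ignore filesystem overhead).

Capacity: 256 TB = 256,000,000,000,000 bytes
Per item: 5.52 MB = 5,520,000 bytes
⌊256,000,000,000,000 / 5,520,000⌋ = 46,376,811

46,376,811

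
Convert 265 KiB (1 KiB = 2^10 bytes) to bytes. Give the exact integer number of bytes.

265 × 1,024 = 271,360 bytes  (1 KiB = 2^10 bytes)

271,360 bytes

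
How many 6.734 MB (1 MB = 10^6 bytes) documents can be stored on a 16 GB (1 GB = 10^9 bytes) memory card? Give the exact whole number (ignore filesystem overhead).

Capacity: 16 GB = 16,000,000,000 bytes
Per item: 6.734 MB = 6,734,000 bytes
⌊16,000,000,000 / 6,734,000⌋ = 2,376

2,376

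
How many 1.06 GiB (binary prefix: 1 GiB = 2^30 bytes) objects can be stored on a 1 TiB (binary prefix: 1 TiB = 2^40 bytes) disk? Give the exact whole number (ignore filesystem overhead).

966

Capacity: 1 TiB = 1,099,511,627,776 bytes
Per item: 1.06 GiB = 1,138,166,333.44 bytes
⌊1,099,511,627,776 / 1,138,166,333.44⌋ = 966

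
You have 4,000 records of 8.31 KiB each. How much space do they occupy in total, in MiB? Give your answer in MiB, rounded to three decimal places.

32.461 MiB

Total = 4,000 × 8.31 KiB = 33,240 KiB
= 33,240 × 1,024 bytes = 34,037,760 bytes
1 MiB = 1,048,576 bytes
34,037,760 / 1,048,576 = 32.461 MiB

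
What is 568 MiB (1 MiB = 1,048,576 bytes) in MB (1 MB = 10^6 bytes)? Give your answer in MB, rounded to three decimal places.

595.591 MB

568 MiB = 568 × 2^20 bytes = 595,591,168 bytes
1 MB = 1,000,000 bytes
595,591,168 / 1,000,000 = 595.591 MB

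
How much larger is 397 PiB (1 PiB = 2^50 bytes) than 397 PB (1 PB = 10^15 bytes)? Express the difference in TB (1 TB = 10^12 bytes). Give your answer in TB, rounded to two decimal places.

49,982.26 TB

397 PiB = 397 × 1,125,899,906,842,624 = 446,982,263,016,521,728 bytes
397 PB = 397 × 1,000,000,000,000,000 = 397,000,000,000,000,000 bytes
difference = 49,982,263,016,521,728 bytes
49,982,263,016,521,728 / 1,000,000,000,000 = 49,982.26 TB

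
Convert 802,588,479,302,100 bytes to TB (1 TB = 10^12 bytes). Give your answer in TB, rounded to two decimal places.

802,588,479,302,100 bytes given.
1 TB = 1,000,000,000,000 bytes
802,588,479,302,100 / 1,000,000,000,000 = 802.59 TB

802.59 TB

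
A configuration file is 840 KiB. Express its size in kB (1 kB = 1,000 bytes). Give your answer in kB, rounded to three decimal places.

840 KiB = 840 × 2^10 bytes = 860,160 bytes
1 kB = 1,000 bytes
860,160 / 1,000 = 860.160 kB

860.160 kB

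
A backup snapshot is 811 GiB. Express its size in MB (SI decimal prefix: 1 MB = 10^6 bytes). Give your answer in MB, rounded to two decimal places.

870,804.62 MB

811 GiB × 1,073,741,824 bytes/GiB = 870,804,619,264 bytes
1 MB = 10^6 bytes = 1,000,000 bytes
870,804,619,264 / 1,000,000 = 870,804.62 MB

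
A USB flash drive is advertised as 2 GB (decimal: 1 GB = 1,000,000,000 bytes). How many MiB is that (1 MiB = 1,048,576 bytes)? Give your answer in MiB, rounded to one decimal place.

2 GB × 1,000,000,000 bytes/GB = 2,000,000,000 bytes
1 MiB = 1,048,576 bytes
2,000,000,000 / 1,048,576 = 1,907.3 MiB

1,907.3 MiB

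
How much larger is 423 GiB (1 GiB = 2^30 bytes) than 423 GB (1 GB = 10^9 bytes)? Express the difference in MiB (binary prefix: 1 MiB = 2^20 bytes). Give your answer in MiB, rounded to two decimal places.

29,747.76 MiB

423 GiB = 423 × 1,073,741,824 = 454,192,791,552 bytes
423 GB = 423 × 1,000,000,000 = 423,000,000,000 bytes
difference = 31,192,791,552 bytes
31,192,791,552 / 1,048,576 = 29,747.76 MiB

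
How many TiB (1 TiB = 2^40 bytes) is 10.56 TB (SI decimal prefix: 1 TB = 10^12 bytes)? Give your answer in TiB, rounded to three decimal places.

10.56 TB = 10.56 × 10^12 bytes = 10,560,000,000,000 bytes
1 TiB = 2^40 bytes = 1,099,511,627,776 bytes
10,560,000,000,000 / 1,099,511,627,776 = 9.604 TiB

9.604 TiB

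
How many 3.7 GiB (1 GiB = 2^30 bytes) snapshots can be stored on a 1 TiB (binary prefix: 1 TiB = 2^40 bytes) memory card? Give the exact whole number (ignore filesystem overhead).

Capacity: 1 TiB = 1,099,511,627,776 bytes
Per item: 3.7 GiB = 3,972,844,748.8 bytes
⌊1,099,511,627,776 / 3,972,844,748.8⌋ = 276

276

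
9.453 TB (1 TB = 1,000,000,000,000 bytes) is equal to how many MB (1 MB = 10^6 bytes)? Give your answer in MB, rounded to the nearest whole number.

9,453,000 MB

9.453 TB = 9.453 × 10^12 bytes = 9,453,000,000,000 bytes
1 MB = 1,000,000 bytes
9,453,000,000,000 / 1,000,000 = 9,453,000 MB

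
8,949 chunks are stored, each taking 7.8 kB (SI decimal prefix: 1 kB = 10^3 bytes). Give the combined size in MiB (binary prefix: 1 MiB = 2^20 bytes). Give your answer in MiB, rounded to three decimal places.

Total = 8,949 × 7.8 kB = 69802.2 kB
= 69802.2 × 1,000 bytes = 69,802,200 bytes
1 MiB = 1,048,576 bytes
69,802,200 / 1,048,576 = 66.569 MiB

66.569 MiB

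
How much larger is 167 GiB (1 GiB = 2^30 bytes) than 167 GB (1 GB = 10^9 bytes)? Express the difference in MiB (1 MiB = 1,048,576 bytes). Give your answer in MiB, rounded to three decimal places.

11,744.389 MiB

167 GiB = 167 × 1,073,741,824 = 179,314,884,608 bytes
167 GB = 167 × 1,000,000,000 = 167,000,000,000 bytes
difference = 12,314,884,608 bytes
12,314,884,608 / 1,048,576 = 11,744.389 MiB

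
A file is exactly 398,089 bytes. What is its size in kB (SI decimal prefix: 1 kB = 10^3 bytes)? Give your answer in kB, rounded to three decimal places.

398,089 bytes given.
1 kB = 1,000 bytes
398,089 / 1,000 = 398.089 kB

398.089 kB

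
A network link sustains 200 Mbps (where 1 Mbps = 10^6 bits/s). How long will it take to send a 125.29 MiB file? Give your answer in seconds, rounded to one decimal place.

5.3 seconds

125.29 MiB = 131,376,087.04 bytes = 1,051,008,696.32 bits
200 Mbps = 200,000,000 bits/s
time = 1,051,008,696.32 / 200,000,000 = 5.3 s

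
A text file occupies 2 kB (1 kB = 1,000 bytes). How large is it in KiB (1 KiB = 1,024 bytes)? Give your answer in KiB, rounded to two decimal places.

2 kB = 2 × 10^3 bytes = 2,000 bytes
1 KiB = 2^10 bytes = 1,024 bytes
2,000 / 1,024 = 1.95 KiB

1.95 KiB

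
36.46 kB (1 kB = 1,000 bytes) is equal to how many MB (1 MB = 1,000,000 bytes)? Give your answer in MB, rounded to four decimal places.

0.0365 MB

36.46 kB = 36.46 × 10^3 bytes = 36,460 bytes
1 MB = 10^6 bytes = 1,000,000 bytes
36,460 / 1,000,000 = 0.0365 MB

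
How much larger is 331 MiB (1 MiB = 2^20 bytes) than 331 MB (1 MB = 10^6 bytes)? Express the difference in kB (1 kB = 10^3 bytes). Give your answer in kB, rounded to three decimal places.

331 MiB = 331 × 1,048,576 = 347,078,656 bytes
331 MB = 331 × 1,000,000 = 331,000,000 bytes
difference = 16,078,656 bytes
16,078,656 / 1,000 = 16,078.656 kB

16,078.656 kB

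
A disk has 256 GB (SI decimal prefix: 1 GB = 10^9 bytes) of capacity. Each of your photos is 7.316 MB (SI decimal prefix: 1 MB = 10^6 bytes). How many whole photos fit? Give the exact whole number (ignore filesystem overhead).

34,991

Capacity: 256 GB = 256,000,000,000 bytes
Per item: 7.316 MB = 7,316,000 bytes
⌊256,000,000,000 / 7,316,000⌋ = 34,991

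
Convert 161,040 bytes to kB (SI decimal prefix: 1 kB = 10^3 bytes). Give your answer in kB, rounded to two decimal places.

161.04 kB

161,040 bytes given.
1 kB = 1,000 bytes
161,040 / 1,000 = 161.04 kB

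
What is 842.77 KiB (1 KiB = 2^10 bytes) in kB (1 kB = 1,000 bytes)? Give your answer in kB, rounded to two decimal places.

842.77 KiB × 1,024 bytes/KiB = 862,996.48 bytes
1 kB = 1,000 bytes
862,996.48 / 1,000 = 863.00 kB

863.00 kB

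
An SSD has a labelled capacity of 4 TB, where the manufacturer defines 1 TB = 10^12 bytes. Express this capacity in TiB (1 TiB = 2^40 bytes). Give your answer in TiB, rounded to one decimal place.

4 TB = 4 × 10^12 bytes = 4,000,000,000,000 bytes
1 TiB = 1,099,511,627,776 bytes
4,000,000,000,000 / 1,099,511,627,776 = 3.6 TiB

3.6 TiB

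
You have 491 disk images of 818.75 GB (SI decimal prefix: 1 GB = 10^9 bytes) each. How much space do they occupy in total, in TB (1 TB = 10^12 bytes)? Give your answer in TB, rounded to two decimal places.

Total = 491 × 818.75 GB = 402006.25 GB
= 402006.25 × 1,000,000,000 bytes = 402,006,250,000,000 bytes
1 TB = 1,000,000,000,000 bytes
402,006,250,000,000 / 1,000,000,000,000 = 402.01 TB

402.01 TB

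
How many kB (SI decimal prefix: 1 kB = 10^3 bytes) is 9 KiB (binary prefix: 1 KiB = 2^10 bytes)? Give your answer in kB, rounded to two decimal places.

9 KiB = 9 × 2^10 bytes = 9,216 bytes
1 kB = 1,000 bytes
9,216 / 1,000 = 9.22 kB

9.22 kB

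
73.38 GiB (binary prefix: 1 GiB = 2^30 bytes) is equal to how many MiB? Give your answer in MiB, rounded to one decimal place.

73.38 GiB = 73.38 × 2^30 bytes = 78,791,175,045.12 bytes
1 MiB = 2^20 bytes = 1,048,576 bytes
78,791,175,045.12 / 1,048,576 = 75,141.1 MiB

75,141.1 MiB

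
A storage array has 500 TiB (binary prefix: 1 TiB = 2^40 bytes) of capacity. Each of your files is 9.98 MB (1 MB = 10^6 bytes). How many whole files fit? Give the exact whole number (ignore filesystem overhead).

55,085,752

Capacity: 500 TiB = 549,755,813,888,000 bytes
Per item: 9.98 MB = 9,980,000 bytes
⌊549,755,813,888,000 / 9,980,000⌋ = 55,085,752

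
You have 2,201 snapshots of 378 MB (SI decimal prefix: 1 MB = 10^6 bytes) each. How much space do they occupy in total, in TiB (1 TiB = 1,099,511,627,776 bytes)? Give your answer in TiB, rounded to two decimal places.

0.76 TiB

Total = 2,201 × 378 MB = 831,978 MB
= 831,978 × 1,000,000 bytes = 831,978,000,000 bytes
1 TiB = 1,099,511,627,776 bytes
831,978,000,000 / 1,099,511,627,776 = 0.76 TiB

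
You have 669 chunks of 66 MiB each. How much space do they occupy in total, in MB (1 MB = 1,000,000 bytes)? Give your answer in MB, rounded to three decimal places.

Total = 669 × 66 MiB = 44,154 MiB
= 44,154 × 1,048,576 bytes = 46,298,824,704 bytes
1 MB = 1,000,000 bytes
46,298,824,704 / 1,000,000 = 46,298.825 MB

46,298.825 MB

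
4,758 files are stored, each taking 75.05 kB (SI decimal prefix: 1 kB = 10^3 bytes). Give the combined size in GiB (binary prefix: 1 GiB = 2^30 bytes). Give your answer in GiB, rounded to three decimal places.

0.333 GiB

Total = 4,758 × 75.05 kB = 357087.9 kB
= 357087.9 × 1,000 bytes = 357,087,900 bytes
1 GiB = 1,073,741,824 bytes
357,087,900 / 1,073,741,824 = 0.333 GiB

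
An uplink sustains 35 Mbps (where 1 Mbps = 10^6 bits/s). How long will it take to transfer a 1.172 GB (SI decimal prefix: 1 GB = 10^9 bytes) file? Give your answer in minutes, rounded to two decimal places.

1.172 GB = 1,172,000,000 bytes = 9,376,000,000 bits
35 Mbps = 35,000,000 bits/s
time = 9,376,000,000 / 35,000,000 = 267.886 s
267.886 s / 60 = 4.46 minutes

4.46 minutes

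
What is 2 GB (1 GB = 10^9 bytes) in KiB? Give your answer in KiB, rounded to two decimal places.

1,953,125.00 KiB

2 GB = 2 × 10^9 bytes = 2,000,000,000 bytes
1 KiB = 1,024 bytes
2,000,000,000 / 1,024 = 1,953,125.00 KiB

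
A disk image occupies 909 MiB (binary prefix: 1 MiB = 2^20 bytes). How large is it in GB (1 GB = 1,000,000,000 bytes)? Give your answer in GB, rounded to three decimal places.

0.953 GB

909 MiB = 909 × 2^20 bytes = 953,155,584 bytes
1 GB = 10^9 bytes = 1,000,000,000 bytes
953,155,584 / 1,000,000,000 = 0.953 GB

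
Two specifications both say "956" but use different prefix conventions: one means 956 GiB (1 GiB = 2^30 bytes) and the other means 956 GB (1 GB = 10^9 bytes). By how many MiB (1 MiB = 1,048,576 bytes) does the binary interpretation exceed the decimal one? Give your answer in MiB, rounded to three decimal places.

956 GiB = 956 × 1,073,741,824 = 1,026,497,183,744 bytes
956 GB = 956 × 1,000,000,000 = 956,000,000,000 bytes
difference = 70,497,183,744 bytes
70,497,183,744 / 1,048,576 = 67,231.354 MiB

67,231.354 MiB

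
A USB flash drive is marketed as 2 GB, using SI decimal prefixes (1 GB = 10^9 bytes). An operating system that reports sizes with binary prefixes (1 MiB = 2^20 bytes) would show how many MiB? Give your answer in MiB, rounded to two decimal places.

2 GB = 2 × 10^9 bytes = 2,000,000,000 bytes
1 MiB = 2^20 bytes = 1,048,576 bytes
2,000,000,000 / 1,048,576 = 1,907.35 MiB

1,907.35 MiB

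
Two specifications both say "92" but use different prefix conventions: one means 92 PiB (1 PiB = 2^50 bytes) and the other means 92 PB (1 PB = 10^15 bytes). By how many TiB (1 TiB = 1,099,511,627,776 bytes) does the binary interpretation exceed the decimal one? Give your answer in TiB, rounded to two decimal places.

10,534.49 TiB

92 PiB = 92 × 1,125,899,906,842,624 = 103,582,791,429,521,408 bytes
92 PB = 92 × 1,000,000,000,000,000 = 92,000,000,000,000,000 bytes
difference = 11,582,791,429,521,408 bytes
11,582,791,429,521,408 / 1,099,511,627,776 = 10,534.49 TiB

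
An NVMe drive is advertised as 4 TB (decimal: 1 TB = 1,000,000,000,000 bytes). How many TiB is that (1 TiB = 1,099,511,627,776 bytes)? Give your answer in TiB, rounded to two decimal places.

3.64 TiB

4 TB = 4 × 10^12 bytes = 4,000,000,000,000 bytes
1 TiB = 2^40 bytes = 1,099,511,627,776 bytes
4,000,000,000,000 / 1,099,511,627,776 = 3.64 TiB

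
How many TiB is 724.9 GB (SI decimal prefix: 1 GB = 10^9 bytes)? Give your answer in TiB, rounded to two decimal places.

724.9 GB × 1,000,000,000 bytes/GB = 724,900,000,000 bytes
1 TiB = 2^40 bytes = 1,099,511,627,776 bytes
724,900,000,000 / 1,099,511,627,776 = 0.66 TiB

0.66 TiB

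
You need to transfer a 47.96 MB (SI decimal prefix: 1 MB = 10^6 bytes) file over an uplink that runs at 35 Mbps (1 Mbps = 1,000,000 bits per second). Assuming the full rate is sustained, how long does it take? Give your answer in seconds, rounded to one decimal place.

47.96 MB = 47,960,000 bytes = 383,680,000 bits
35 Mbps = 35,000,000 bits/s
time = 383,680,000 / 35,000,000 = 11.0 s

11.0 seconds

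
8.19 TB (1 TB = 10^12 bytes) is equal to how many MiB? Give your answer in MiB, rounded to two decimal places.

7,810,592.65 MiB

8.19 TB × 1,000,000,000,000 bytes/TB = 8,190,000,000,000 bytes
1 MiB = 1,048,576 bytes
8,190,000,000,000 / 1,048,576 = 7,810,592.65 MiB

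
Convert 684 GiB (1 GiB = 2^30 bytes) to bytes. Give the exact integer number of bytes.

734,439,407,616 bytes

684 × 1,073,741,824 = 734,439,407,616 bytes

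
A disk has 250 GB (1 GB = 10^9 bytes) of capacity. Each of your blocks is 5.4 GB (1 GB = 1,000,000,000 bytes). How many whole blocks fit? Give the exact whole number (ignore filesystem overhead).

46

Capacity: 250 GB = 250,000,000,000 bytes
Per item: 5.4 GB = 5,400,000,000 bytes
⌊250,000,000,000 / 5,400,000,000⌋ = 46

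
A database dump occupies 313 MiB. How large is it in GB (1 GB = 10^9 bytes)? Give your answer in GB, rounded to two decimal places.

0.33 GB

313 MiB = 313 × 2^20 bytes = 328,204,288 bytes
1 GB = 1,000,000,000 bytes
328,204,288 / 1,000,000,000 = 0.33 GB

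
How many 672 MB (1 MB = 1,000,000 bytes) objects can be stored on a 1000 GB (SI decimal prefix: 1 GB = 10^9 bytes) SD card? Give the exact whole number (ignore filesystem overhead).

1,488

Capacity: 1000 GB = 1,000,000,000,000 bytes
Per item: 672 MB = 672,000,000 bytes
⌊1,000,000,000,000 / 672,000,000⌋ = 1,488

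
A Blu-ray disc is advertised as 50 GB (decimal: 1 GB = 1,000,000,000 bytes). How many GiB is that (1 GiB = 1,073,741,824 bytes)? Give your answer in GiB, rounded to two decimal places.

46.57 GiB

50 GB = 50 × 10^9 bytes = 50,000,000,000 bytes
1 GiB = 1,073,741,824 bytes
50,000,000,000 / 1,073,741,824 = 46.57 GiB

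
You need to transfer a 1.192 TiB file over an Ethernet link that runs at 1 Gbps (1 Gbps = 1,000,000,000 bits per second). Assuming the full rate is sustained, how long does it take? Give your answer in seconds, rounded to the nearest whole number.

1.192 TiB = 1,310,617,860,308.992 bytes = 10,484,942,882,471.936 bits
1 Gbps = 1,000,000,000 bits/s
time = 10,484,942,882,471.936 / 1,000,000,000 = 10,485 s

10,485 seconds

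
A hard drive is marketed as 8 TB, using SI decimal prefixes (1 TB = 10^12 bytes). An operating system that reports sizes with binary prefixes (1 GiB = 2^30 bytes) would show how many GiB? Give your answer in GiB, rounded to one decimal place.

8 TB = 8 × 10^12 bytes = 8,000,000,000,000 bytes
1 GiB = 2^30 bytes = 1,073,741,824 bytes
8,000,000,000,000 / 1,073,741,824 = 7,450.6 GiB

7,450.6 GiB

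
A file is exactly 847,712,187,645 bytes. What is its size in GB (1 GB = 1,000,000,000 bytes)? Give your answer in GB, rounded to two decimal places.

847.71 GB

847,712,187,645 bytes given.
1 GB = 1,000,000,000 bytes
847,712,187,645 / 1,000,000,000 = 847.71 GB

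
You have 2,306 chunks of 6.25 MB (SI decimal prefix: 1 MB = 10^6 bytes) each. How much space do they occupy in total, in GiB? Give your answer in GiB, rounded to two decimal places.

Total = 2,306 × 6.25 MB = 14412.5 MB
= 14412.5 × 1,000,000 bytes = 14,412,500,000 bytes
1 GiB = 1,073,741,824 bytes
14,412,500,000 / 1,073,741,824 = 13.42 GiB

13.42 GiB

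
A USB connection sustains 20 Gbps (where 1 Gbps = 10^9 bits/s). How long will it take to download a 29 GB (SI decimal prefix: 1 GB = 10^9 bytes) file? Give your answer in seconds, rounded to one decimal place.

11.6 seconds

29 GB = 29,000,000,000 bytes = 232,000,000,000 bits
20 Gbps = 20,000,000,000 bits/s
time = 232,000,000,000 / 20,000,000,000 = 11.6 s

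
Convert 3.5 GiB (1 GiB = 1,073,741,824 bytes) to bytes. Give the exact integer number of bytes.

3,758,096,384 bytes

3.5 × 1,073,741,824 = 3,758,096,384 bytes  (1 GiB = 2^30 bytes)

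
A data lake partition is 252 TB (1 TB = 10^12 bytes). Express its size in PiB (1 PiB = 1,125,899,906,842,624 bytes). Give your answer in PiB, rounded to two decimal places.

252 TB = 252 × 10^12 bytes = 252,000,000,000,000 bytes
1 PiB = 2^50 bytes = 1,125,899,906,842,624 bytes
252,000,000,000,000 / 1,125,899,906,842,624 = 0.22 PiB

0.22 PiB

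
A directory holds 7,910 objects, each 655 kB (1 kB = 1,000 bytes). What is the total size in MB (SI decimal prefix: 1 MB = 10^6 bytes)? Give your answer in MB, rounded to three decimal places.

Total = 7,910 × 655 kB = 5,181,050 kB
= 5,181,050 × 1,000 bytes = 5,181,050,000 bytes
1 MB = 1,000,000 bytes
5,181,050,000 / 1,000,000 = 5,181.050 MB

5,181.050 MB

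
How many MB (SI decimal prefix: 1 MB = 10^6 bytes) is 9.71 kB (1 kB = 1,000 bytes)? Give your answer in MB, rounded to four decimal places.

9.71 kB = 9.71 × 10^3 bytes = 9,710 bytes
1 MB = 1,000,000 bytes
9,710 / 1,000,000 = 0.0097 MB

0.0097 MB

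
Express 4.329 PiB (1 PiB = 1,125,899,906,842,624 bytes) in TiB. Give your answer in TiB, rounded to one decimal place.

4.329 PiB = 4.329 × 2^50 bytes = 4,874,020,696,721,719.296 bytes
1 TiB = 2^40 bytes = 1,099,511,627,776 bytes
4,874,020,696,721,719.296 / 1,099,511,627,776 = 4,432.9 TiB

4,432.9 TiB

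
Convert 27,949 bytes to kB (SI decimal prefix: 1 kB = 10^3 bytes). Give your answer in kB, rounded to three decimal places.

27.949 kB

27,949 bytes given.
1 kB = 10^3 bytes = 1,000 bytes
27,949 / 1,000 = 27.949 kB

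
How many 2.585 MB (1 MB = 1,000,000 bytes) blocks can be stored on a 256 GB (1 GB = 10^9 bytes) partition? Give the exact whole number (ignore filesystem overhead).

99,032

Capacity: 256 GB = 256,000,000,000 bytes
Per item: 2.585 MB = 2,585,000 bytes
⌊256,000,000,000 / 2,585,000⌋ = 99,032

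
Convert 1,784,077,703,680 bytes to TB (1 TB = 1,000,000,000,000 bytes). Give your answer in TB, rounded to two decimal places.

1,784,077,703,680 bytes given.
1 TB = 1,000,000,000,000 bytes
1,784,077,703,680 / 1,000,000,000,000 = 1.78 TB

1.78 TB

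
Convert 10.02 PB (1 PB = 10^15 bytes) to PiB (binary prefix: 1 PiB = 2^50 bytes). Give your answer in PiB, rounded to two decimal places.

8.90 PiB

10.02 PB = 10.02 × 10^15 bytes = 10,020,000,000,000,000 bytes
1 PiB = 2^50 bytes = 1,125,899,906,842,624 bytes
10,020,000,000,000,000 / 1,125,899,906,842,624 = 8.90 PiB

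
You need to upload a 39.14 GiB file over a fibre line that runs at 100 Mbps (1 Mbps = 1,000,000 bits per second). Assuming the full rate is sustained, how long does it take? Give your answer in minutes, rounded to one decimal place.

56.0 minutes

39.14 GiB = 42,026,254,991.36 bytes = 336,210,039,930.88 bits
100 Mbps = 100,000,000 bits/s
time = 336,210,039,930.88 / 100,000,000 = 3,362.10 s
3,362.10 s / 60 = 56.0 minutes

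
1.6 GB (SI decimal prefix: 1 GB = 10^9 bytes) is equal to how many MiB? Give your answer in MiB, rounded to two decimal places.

1.6 GB = 1.6 × 10^9 bytes = 1,600,000,000 bytes
1 MiB = 1,048,576 bytes
1,600,000,000 / 1,048,576 = 1,525.88 MiB

1,525.88 MiB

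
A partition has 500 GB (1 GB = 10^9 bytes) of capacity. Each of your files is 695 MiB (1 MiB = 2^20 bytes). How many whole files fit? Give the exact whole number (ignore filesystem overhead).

686

Capacity: 500 GB = 500,000,000,000 bytes
Per item: 695 MiB = 728,760,320 bytes
⌊500,000,000,000 / 728,760,320⌋ = 686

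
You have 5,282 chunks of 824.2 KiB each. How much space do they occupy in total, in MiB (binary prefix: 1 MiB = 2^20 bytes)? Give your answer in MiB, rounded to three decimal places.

Total = 5,282 × 824.2 KiB = 4353424.4 KiB
= 4353424.4 × 1,024 bytes = 4,457,906,585.6 bytes
1 MiB = 1,048,576 bytes
4,457,906,585.6 / 1,048,576 = 4,251.391 MiB

4,251.391 MiB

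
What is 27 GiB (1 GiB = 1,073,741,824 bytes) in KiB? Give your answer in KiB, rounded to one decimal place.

28,311,552.0 KiB

27 GiB = 27 × 2^30 bytes = 28,991,029,248 bytes
1 KiB = 2^10 bytes = 1,024 bytes
28,991,029,248 / 1,024 = 28,311,552.0 KiB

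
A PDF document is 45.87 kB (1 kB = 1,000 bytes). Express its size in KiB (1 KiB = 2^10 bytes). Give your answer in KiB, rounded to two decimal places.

44.79 KiB

45.87 kB = 45.87 × 10^3 bytes = 45,870 bytes
1 KiB = 2^10 bytes = 1,024 bytes
45,870 / 1,024 = 44.79 KiB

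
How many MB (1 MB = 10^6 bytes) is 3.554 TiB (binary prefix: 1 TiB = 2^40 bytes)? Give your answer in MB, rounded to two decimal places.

3,907,664.33 MB

3.554 TiB = 3.554 × 2^40 bytes = 3,907,664,325,115.904 bytes
1 MB = 10^6 bytes = 1,000,000 bytes
3,907,664,325,115.904 / 1,000,000 = 3,907,664.33 MB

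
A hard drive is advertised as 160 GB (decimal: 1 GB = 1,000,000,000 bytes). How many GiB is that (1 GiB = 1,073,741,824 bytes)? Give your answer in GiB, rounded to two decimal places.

149.01 GiB

160 GB = 160 × 10^9 bytes = 160,000,000,000 bytes
1 GiB = 2^30 bytes = 1,073,741,824 bytes
160,000,000,000 / 1,073,741,824 = 149.01 GiB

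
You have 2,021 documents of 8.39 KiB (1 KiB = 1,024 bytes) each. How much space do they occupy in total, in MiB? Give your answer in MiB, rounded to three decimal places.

16.559 MiB

Total = 2,021 × 8.39 KiB = 16956.19 KiB
= 16956.19 × 1,024 bytes = 17,363,138.56 bytes
1 MiB = 1,048,576 bytes
17,363,138.56 / 1,048,576 = 16.559 MiB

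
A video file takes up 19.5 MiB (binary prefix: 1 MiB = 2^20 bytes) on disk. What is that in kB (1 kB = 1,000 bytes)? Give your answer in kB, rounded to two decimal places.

19.5 MiB = 19.5 × 2^20 bytes = 20,447,232 bytes
1 kB = 1,000 bytes
20,447,232 / 1,000 = 20,447.23 kB

20,447.23 kB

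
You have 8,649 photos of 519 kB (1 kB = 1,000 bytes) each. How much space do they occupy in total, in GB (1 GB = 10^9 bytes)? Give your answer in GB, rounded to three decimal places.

Total = 8,649 × 519 kB = 4,488,831 kB
= 4,488,831 × 1,000 bytes = 4,488,831,000 bytes
1 GB = 1,000,000,000 bytes
4,488,831,000 / 1,000,000,000 = 4.489 GB

4.489 GB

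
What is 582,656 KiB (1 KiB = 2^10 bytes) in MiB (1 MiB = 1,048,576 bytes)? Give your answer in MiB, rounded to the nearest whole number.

569 MiB

582,656 KiB = 582,656 × 2^10 bytes = 596,639,744 bytes
1 MiB = 1,048,576 bytes
596,639,744 / 1,048,576 = 569 MiB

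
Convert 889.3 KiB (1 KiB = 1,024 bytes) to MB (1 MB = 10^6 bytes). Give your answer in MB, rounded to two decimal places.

0.91 MB

889.3 KiB = 889.3 × 2^10 bytes = 910,643.2 bytes
1 MB = 1,000,000 bytes
910,643.2 / 1,000,000 = 0.91 MB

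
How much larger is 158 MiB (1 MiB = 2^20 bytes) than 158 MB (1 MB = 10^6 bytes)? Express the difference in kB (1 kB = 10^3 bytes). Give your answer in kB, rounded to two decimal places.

7,675.01 kB

158 MiB = 158 × 1,048,576 = 165,675,008 bytes
158 MB = 158 × 1,000,000 = 158,000,000 bytes
difference = 7,675,008 bytes
7,675,008 / 1,000 = 7,675.01 kB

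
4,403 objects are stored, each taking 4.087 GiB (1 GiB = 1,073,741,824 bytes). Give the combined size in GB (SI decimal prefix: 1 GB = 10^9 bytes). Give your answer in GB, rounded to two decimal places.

Total = 4,403 × 4.087 GiB = 17995.061 GiB
= 17995.061 × 1,073,741,824 bytes = 19,322,049,621,131.264 bytes
1 GB = 1,000,000,000 bytes
19,322,049,621,131.264 / 1,000,000,000 = 19,322.05 GB

19,322.05 GB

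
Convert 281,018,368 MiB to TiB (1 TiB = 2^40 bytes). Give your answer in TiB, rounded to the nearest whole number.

281,018,368 MiB = 281,018,368 × 2^20 bytes = 294,669,116,243,968 bytes
1 TiB = 1,099,511,627,776 bytes
294,669,116,243,968 / 1,099,511,627,776 = 268 TiB

268 TiB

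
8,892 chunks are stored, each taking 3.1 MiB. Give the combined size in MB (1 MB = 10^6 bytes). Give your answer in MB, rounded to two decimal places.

Total = 8,892 × 3.1 MiB = 27565.2 MiB
= 27565.2 × 1,048,576 bytes = 28,904,207,155.2 bytes
1 MB = 1,000,000 bytes
28,904,207,155.2 / 1,000,000 = 28,904.21 MB

28,904.21 MB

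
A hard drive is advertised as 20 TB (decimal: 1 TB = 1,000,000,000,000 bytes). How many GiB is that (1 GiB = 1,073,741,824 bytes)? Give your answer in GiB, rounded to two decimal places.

20 TB = 20 × 10^12 bytes = 20,000,000,000,000 bytes
1 GiB = 1,073,741,824 bytes
20,000,000,000,000 / 1,073,741,824 = 18,626.45 GiB

18,626.45 GiB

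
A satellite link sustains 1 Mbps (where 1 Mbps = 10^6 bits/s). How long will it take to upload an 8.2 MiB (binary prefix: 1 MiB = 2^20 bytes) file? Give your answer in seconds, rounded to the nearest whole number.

69 seconds

8.2 MiB = 8,598,323.2 bytes = 68,786,585.6 bits
1 Mbps = 1,000,000 bits/s
time = 68,786,585.6 / 1,000,000 = 69 s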